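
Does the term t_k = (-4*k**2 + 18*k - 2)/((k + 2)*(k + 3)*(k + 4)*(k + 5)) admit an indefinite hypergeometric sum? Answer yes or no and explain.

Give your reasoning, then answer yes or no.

r(k) = (2*k**3 - k**2 - 16*k - 12)/(2*k**3 + 3*k**2 - 53*k + 6) after simplifying.
Gosper form: A/B · C(k+1)/C(k) with A=k + 2, B=k + 6, C=k**2 - 9*k/2 + 1/2.
f must satisfy (k + 2)·f(k+1) − (k + 5)·f(k) = k**2 - 9*k/2 + 1/2.
deg f ≤ 3 (via 1,1,2).
Coefficient equations give f(k) = k*(k**2 - 15*k + 20)/24.
So s_k = (B(k−1)f/C)·t_k = (k*(k + 5)*(k**2 - 15*k + 20)/(12*(2*k**2 - 9*k + 1)))·t_k = -k*(k**2 - 15*k + 20)/(6*(k + 2)*(k + 3)*(k + 4)).
Check: Δs_k = 2*(-2*k**2 + 9*k - 1)/(k**4 + 14*k**3 + 71*k**2 + 154*k + 120). ✓

Yes. s_k = -k*(k**2 - 15*k + 20)/(6*(k + 2)*(k + 3)*(k + 4)).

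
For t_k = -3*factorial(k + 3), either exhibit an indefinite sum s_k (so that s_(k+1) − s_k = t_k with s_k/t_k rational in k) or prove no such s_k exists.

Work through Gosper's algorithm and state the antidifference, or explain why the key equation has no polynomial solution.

r(k) = k + 4 after simplifying.
A = k + 4, B = 1, C = 1.
Key eq: (k + 4)·f(k+1) = (1)·f(k) + (1).
Bound: deg f ≤ -1.
Negative degree bound (-1): no f exists, t_k not Gosper-summable.

none (Gosper's algorithm certifies no s_k)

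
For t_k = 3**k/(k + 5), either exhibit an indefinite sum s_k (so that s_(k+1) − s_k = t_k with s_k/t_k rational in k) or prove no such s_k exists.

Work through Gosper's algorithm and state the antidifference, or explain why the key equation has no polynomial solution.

Compute t_(k+1)/t_k: get 3*(k + 5)/(k + 6).
Factor: A=3*k + 15; B=k + 6; C=1.
f must satisfy (3*k + 15)·f(k+1) − (k + 5)·f(k) = 1.
From deg A=1, deg B=1, deg C=0: d=-1.
Bound -1 < 0, so the key equation has no polynomial solution.

none — t_k is not Gosper-summable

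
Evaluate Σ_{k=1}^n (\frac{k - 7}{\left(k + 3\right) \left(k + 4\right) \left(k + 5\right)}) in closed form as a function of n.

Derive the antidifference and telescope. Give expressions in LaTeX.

S(n) = \frac{n \left(- n - 29\right)}{20 \left(n^{2} + 9 n + 20\right)}

Step 1: r(k) = (k - 6)*(k + 3)/((k - 7)*(k + 6)).
Factor: A=k + 3; B=k + 6; C=k - 7.
Set up (k + 3)·f(k+1) − (k + 5)·f(k) − (k - 7) = 0.
deg f ≤ 2 (via 1,1,1).
Coefficient equations give f(k) = -k*(k + 13)/6.
Certificate R = B(k−1)f/C = -k*(k + 5)*(k + 13)/(6*(k - 7)) gives s_k = k*(-k - 13)/(6*(k + 3)*(k + 4)).
Δs = (k - 7)/(k**3 + 12*k**2 + 47*k + 60), as required.
Σ_(k=1)^n t_k = s_(n+1) − s_(1) = ((-n**2 - 15*n - 14)/(6*(n**2 + 9*n + 20))) − (-7/60), i.e. n*(-n - 29)/(20*(n**2 + 9*n + 20)).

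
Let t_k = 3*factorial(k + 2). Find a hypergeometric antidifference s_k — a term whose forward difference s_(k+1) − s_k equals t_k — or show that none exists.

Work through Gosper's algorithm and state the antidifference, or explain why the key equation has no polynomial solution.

not Gosper-summable; s_k does not exist

Ratio r(k) = k + 3.
Normal form (A,B,C) = (k + 3, 1, 1).
Key eq: (k + 3)·f(k+1) = (1)·f(k) + (1).
Degrees (1,0,0) ⇒ d ≤ -1.
Negative degree bound (-1): no f exists, t_k not Gosper-summable.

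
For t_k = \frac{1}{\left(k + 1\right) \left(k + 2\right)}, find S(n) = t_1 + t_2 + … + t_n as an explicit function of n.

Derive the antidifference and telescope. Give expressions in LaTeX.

Compute t_(k+1)/t_k: get (k + 1)/(k + 3).
Take A(k)=k + 1, B(k)=k + 3, C(k)=1.
Set up (k + 1)·f(k+1) − (k + 2)·f(k) − (1) = 0.
Degrees (1,1,0) ⇒ d ≤ 1.
Solving with deg f ≤ 1: f(k) = k.
Certificate R = B(k−1)f/C = k*(k + 2) gives s_k = k/(k + 1).
Δs = 1/(k**2 + 3*k + 2), as required.
s_(n+1) = (n + 1)/(n + 2) and s_(1) = 1/2, so S(n) = n/(2*(n + 2)).

S(n) = \frac{n}{2 \left(n + 2\right)}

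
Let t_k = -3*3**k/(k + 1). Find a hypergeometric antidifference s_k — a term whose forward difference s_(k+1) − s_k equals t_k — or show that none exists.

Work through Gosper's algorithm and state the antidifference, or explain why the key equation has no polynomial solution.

The ratio is 3*(k + 1)/(k + 2).
Take A(k)=3*k + 3, B(k)=k + 2, C(k)=1.
Need (3*k + 3)·f(k+1) − (k + 1)·f(k) = 1.
d = -1 from the (1,1,0) case.
deg f ≤ -1 is impossible — no certificate.

no hypergeometric antidifference exists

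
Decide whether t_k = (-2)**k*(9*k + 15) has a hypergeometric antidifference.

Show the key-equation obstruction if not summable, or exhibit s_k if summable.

Yes. s_k = -3*(-2)**k*(k + 1).

The ratio is 2*(-3*k - 8)/(3*k + 5).
Factor: A=-2; B=1; C=k + 5/3.
Solve (-2)·f(k+1) − (1)·f(k) = k + 5/3.
Bound: deg f ≤ 1.
A polynomial solution: f(k) = -(k + 1)/3.
Get s_k = R·t_k = -3*(-2)**k*(k + 1) with R(k) = B(k−1)f(k)/C(k) = -(k + 1)/(3*k + 5).
Δs = (-2)**k*(9*k + 15), as required.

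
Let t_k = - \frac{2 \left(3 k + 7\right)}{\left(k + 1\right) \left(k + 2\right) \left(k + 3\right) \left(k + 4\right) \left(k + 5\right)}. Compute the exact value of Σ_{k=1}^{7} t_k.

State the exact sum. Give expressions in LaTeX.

Step 1: r(k) = (k + 1)*(3*k + 10)/((k + 6)*(3*k + 7)).
Take A(k)=k + 1, B(k)=k + 6, C(k)=k + 7/3.
Need (k + 1)·f(k+1) − (k + 5)·f(k) = k + 7/3.
From deg A=1, deg B=1, deg C=1: d=4.
Solving with deg f ≤ 4: f(k) = k*(k + 2)*(k**2 + 8*k + 19)/36.
Certificate R = B(k−1)f/C = k*(k + 2)*(k + 5)*(k**2 + 8*k + 19)/(12*(3*k + 7)) gives s_k = k*(-k**2 - 8*k - 19)/(6*(k**3 + 8*k**2 + 19*k + 12)).
s_(k+1) − s_k = 2*(-3*k - 7)/(k**5 + 15*k**4 + 85*k**3 + 225*k**2 + 274*k + 120) = t_k.
Σ_(k=1)^(7) t_k = s_(8) − s_(1) = -49/297 − (-7/60) = -287/5940.

Σ = -287/5940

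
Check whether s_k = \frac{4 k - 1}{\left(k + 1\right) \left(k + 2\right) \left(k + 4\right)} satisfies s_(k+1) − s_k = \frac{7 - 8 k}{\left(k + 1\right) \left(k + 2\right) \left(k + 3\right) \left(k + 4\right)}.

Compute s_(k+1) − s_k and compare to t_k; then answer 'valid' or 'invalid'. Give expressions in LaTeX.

s_(k+1) = (4*k + 3)/((k + 2)*(k + 3)*(k + 5))
s_(k+1) − s_k = (-8*k**2 - 21*k + 27)/(k**5 + 15*k**4 + 85*k**3 + 225*k**2 + 274*k + 120)
(s_(k+1) − s_k) − t_k = 4*(3*k - 2)/(k**5 + 15*k**4 + 85*k**3 + 225*k**2 + 274*k + 120)

Invalid: residual \frac{4 \left(3 k - 2\right)}{k^{5} + 15 k^{4} + 85 k^{3} + 225 k^{2} + 274 k + 120} ≠ 0.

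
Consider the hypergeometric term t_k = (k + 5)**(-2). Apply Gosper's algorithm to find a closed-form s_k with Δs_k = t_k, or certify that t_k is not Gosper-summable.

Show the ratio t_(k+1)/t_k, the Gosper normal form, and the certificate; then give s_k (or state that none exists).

not Gosper-summable; s_k does not exist

t_(k+1)/t_k = (k + 5)**2/(k + 6)**2.
Take A(k)=k**2 + 10*k + 25, B(k)=k**2 + 12*k + 36, C(k)=1.
f must satisfy (k**2 + 10*k + 25)·f(k+1) − (k**2 + 10*k + 25)·f(k) = 1.
Degrees (2,2,0) ⇒ d ≤ 0.
Put f(k) = c0: A·f(k+1) − B(k−1)·f(k) − C = -1; need -1 = 0 — inconsistent ⇒ no f, not summable.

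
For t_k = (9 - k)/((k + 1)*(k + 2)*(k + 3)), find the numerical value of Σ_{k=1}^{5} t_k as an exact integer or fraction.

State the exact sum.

r(k) = (k - 8)*(k + 1)/((k - 9)*(k + 4)) after simplifying.
Gosper form: A/B · C(k+1)/C(k) with A=k + 1, B=k + 4, C=k - 9.
Solve (k + 1)·f(k+1) − (k + 3)·f(k) = k - 9.
From deg A=1, deg B=1, deg C=1: d=2.
Coefficient equations give f(k) = -k*(2*k + 7).
So s_k = (B(k−1)f/C)·t_k = (-k*(k + 3)*(2*k + 7)/(k - 9))·t_k = k*(2*k + 7)/((k + 1)*(k + 2)).
Δs = (9 - k)/(k**3 + 6*k**2 + 11*k + 6), as required.
Σ_(k=1)^(5) t_k = s_(6) − s_(1) = 57/28 − (3/2) = 15/28.

Σ = 15/28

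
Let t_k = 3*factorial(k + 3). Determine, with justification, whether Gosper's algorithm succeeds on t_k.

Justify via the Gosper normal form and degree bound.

No — negative degree bound, so no certificate f.

Ratio r(k) = k + 4.
So A=k + 4 and B=1, with C=1.
Set up (k + 4)·f(k+1) − (1)·f(k) − (1) = 0.
Bound: deg f ≤ -1.
Bound -1 < 0, so the key equation has no polynomial solution.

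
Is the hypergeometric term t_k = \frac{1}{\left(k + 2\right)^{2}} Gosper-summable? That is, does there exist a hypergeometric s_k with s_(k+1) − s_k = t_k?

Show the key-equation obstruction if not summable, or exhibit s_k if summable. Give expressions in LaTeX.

No — key equation has no polynomial f.

The ratio is (k + 2)**2/(k + 3)**2.
Take A(k)=k**2 + 4*k + 4, B(k)=k**2 + 6*k + 9, C(k)=1.
Need (k**2 + 4*k + 4)·f(k+1) − (k**2 + 4*k + 4)·f(k) = 1.
deg f ≤ 0 (via 2,2,0).
Put f(k) = c0: A·f(k+1) − B(k−1)·f(k) − C = -1; need -1 = 0 — inconsistent ⇒ no f, not summable.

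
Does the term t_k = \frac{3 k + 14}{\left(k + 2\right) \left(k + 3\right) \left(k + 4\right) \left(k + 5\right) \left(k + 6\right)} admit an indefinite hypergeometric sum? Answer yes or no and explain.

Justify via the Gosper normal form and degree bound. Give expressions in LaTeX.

t_(k+1)/t_k = (k + 2)*(3*k + 17)/((k + 7)*(3*k + 14)).
Take A(k)=k + 2, B(k)=k + 7, C(k)=k + 14/3.
f must satisfy (k + 2)·f(k+1) − (k + 6)·f(k) = k + 14/3.
From deg A=1, deg B=1, deg C=1: d=4.
Match coefficients ⇒ f(k) = k*(k + 4)*(k**2 + 10*k + 31)/90.
Get s_k = R·t_k = k*(k**2 + 10*k + 31)/(30*(k**3 + 10*k**2 + 31*k + 30)) with R(k) = B(k−1)f(k)/C(k) = k*(k + 4)*(k + 6)*(k**2 + 10*k + 31)/(30*(3*k + 14)).
Check: Δs_k = (3*k + 14)/(k**5 + 20*k**4 + 155*k**3 + 580*k**2 + 1044*k + 720). ✓

Yes. s_k = \frac{k \left(k^{2} + 10 k + 31\right)}{30 \left(k^{3} + 10 k^{2} + 31 k + 30\right)}.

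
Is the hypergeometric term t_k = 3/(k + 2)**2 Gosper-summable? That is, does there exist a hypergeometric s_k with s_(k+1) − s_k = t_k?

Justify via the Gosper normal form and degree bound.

No — t_k has no hypergeometric antidifference.

The ratio is (k + 2)**2/(k + 3)**2.
Take A(k)=k**2 + 4*k + 4, B(k)=k**2 + 6*k + 9, C(k)=1.
Key eq: (k**2 + 4*k + 4)·f(k+1) = (k**2 + 4*k + 4)·f(k) + (1).
deg f ≤ 0 (via 2,2,0).
Put f(k) = c0: A·f(k+1) − B(k−1)·f(k) − C = -1; need -1 = 0 — inconsistent ⇒ no f, not summable.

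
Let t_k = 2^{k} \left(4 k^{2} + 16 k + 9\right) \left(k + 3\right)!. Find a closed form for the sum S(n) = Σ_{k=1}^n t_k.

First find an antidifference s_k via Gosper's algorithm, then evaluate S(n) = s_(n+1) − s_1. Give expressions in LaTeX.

r(k) = 2*(4*k**3 + 40*k**2 + 125*k + 116)/(4*k**2 + 16*k + 9) after simplifying.
Gosper form: A/B · C(k+1)/C(k) with A=2*k + 8, B=1, C=k**2 + 4*k + 9/4.
f must satisfy (2*k + 8)·f(k+1) − (1)·f(k) = k**2 + 4*k + 9/4.
d = 1 from the (1,0,2) case.
Coefficient equations give f(k) = (2*k - 1)/4.
So s_k = (B(k−1)f/C)·t_k = ((2*k - 1)/(4*k**2 + 16*k + 9))·t_k = 2**k*(2*k - 1)*factorial(k + 3).
Verify: 2**k*(4*k**2 + 16*k + 9)*factorial(k + 3) matches t_k.
Telescope: S(n) = s_(n+1) − s_(1) = 2**(n + 1)*(2*n + 1)*factorial(n + 4) − (48) = 4*2**n*n*factorial(n + 4) + 2*2**n*factorial(n + 4) - 48.

S(n) = 4 \cdot 2^{n} n \left(n + 4\right)! + 2 \cdot 2^{n} \left(n + 4\right)! - 48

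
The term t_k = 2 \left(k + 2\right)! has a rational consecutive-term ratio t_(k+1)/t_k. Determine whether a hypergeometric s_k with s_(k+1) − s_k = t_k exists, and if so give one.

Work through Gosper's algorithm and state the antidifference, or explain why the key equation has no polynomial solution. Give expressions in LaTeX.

t_(k+1)/t_k = k + 3.
So A=k + 3 and B=1, with C=1.
Need (k + 3)·f(k+1) − (1)·f(k) = 1.
Bound: deg f ≤ -1.
Negative degree bound (-1): no f exists, t_k not Gosper-summable.

not Gosper-summable; s_k does not exist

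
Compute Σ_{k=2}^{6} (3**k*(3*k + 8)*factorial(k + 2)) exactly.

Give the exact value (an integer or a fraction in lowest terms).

Σ = 793618344

The ratio is 3*(k + 3)*(3*k + 11)/(3*k + 8).
Normal form (A,B,C) = (3*k + 9, 1, k + 8/3).
Solve (3*k + 9)·f(k+1) − (1)·f(k) = k + 8/3.
Degrees (1,0,1) ⇒ d ≤ 0.
Coefficient equations give f(k) = 1/3.
R(k) = B(k−1)·f(k)/C(k) = 1/(3*k + 8); s_k = R·t_k = 3**k*factorial(k + 2).
Check: Δs_k = 3**k*(3*k + 8)*factorial(k + 2). ✓
Evaluate s at k=7 and k=2: 793618560 and 216; difference 793618344.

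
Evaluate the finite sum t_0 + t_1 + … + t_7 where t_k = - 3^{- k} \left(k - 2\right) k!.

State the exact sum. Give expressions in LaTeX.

Σ = -3751/243

Ratio r(k) = (k**2 - 1)/(3*(k - 2)).
Gosper form: A/B · C(k+1)/C(k) with A=k/3 + 1/3, B=1, C=k - 2.
Solve (k/3 + 1/3)·f(k+1) − (1)·f(k) = k - 2.
deg f ≤ 0 (via 1,0,1).
Solve for f: f(k) = 3 (degree 0 ≤ 0).
R(k) = B(k−1)·f(k)/C(k) = 3/(k - 2); s_k = R·t_k = -3**(1 - k)*factorial(k).
Verify: -(k - 2)*factorial(k)/3**k matches t_k.
Evaluate s at k=8 and k=0: -4480/243 and -3; difference -3751/243.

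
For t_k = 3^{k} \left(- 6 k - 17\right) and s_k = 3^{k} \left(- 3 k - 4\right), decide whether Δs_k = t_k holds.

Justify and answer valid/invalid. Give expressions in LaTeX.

s_(k+1) = 3**(k + 1)*(-3*k - 7)
s_(k+1) − s_k = 3**k*(-6*k - 17)
(s_(k+1) − s_k) − t_k = 0

valid (s_(k+1) − s_k reduces to t_k)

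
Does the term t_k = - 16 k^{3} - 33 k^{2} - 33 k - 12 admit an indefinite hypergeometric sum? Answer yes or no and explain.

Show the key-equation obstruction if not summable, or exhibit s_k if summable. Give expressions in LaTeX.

Step 1: r(k) = (16*k**3 + 81*k**2 + 147*k + 94)/(16*k**3 + 33*k**2 + 33*k + 12).
Normal form (A,B,C) = (1, 1, k**3 + 33*k**2/16 + 33*k/16 + 3/4).
Key eq: (1)·f(k+1) = (1)·f(k) + (k**3 + 33*k**2/16 + 33*k/16 + 3/4).
From deg A=0, deg B=0, deg C=3: d=4.
A polynomial solution: f(k) = k*(4*k**3 + 3*k**2 + 4*k + 1)/16.
Then R = B(k−1)f/C = k*(4*k**3 + 3*k**2 + 4*k + 1)/(16*k**3 + 33*k**2 + 33*k + 12), so s_k = R(k)·t_k = k*(-4*k**3 - 3*k**2 - 4*k - 1).
Δs = -16*k**3 - 33*k**2 - 33*k - 12, as required.

Yes. s_k = k \left(- 4 k^{3} - 3 k^{2} - 4 k - 1\right).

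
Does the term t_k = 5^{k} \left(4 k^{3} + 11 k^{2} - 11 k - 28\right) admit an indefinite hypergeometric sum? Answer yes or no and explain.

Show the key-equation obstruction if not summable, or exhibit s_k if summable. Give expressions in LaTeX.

Ratio r(k) = 5*(4*k**3 + 23*k**2 + 23*k - 24)/(4*k**3 + 11*k**2 - 11*k - 28).
Take A(k)=5, B(k)=1, C(k)=k**3 + 11*k**2/4 - 11*k/4 - 7.
Need (5)·f(k+1) − (1)·f(k) = k**3 + 11*k**2/4 - 11*k/4 - 7.
Bound: deg f ≤ 3.
Solving with deg f ≤ 3: f(k) = (k + 1)*(k**2 - 2*k - 2)/4.
Then R = B(k−1)f/C = (k + 1)*(k**2 - 2*k - 2)/(4*k**3 + 11*k**2 - 11*k - 28), so s_k = R(k)·t_k = 5**k*(k**3 - k**2 - 4*k - 2).
Verify: 5**k*(4*k**3 + 11*k**2 - 11*k - 28) matches t_k.

Yes. s_k = 5^{k} \left(k^{3} - k^{2} - 4 k - 2\right).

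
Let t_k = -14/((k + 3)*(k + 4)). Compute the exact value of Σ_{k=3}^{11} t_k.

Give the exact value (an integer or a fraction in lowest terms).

The ratio is (k + 3)/(k + 5).
A = k + 3, B = k + 5, C = 1.
Solve (k + 3)·f(k+1) − (k + 4)·f(k) = 1.
From deg A=1, deg B=1, deg C=0: d=1.
A polynomial solution: f(k) = k/3.
R(k) = B(k−1)·f(k)/C(k) = k*(k + 4)/3; s_k = R·t_k = -14*k/(3*k + 9).
Check: Δs_k = -14/(k**2 + 7*k + 12). ✓
Σ_(k=3)^(11) t_k = s_(12) − s_(3) = -56/15 − (-7/3) = -7/5.

Σ = -7/5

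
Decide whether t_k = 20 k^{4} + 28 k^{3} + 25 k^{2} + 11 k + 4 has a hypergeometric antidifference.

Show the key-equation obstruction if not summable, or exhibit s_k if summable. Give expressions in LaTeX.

Yes. s_k = k \left(4 k^{4} - 3 k^{3} + k^{2} + 2\right).

r(k) = (20*k**4 + 108*k**3 + 229*k**2 + 225*k + 88)/(20*k**4 + 28*k**3 + 25*k**2 + 11*k + 4) after simplifying.
Gosper form: A/B · C(k+1)/C(k) with A=1, B=1, C=k**4 + 7*k**3/5 + 5*k**2/4 + 11*k/20 + 1/5.
Set up (1)·f(k+1) − (1)·f(k) − (k**4 + 7*k**3/5 + 5*k**2/4 + 11*k/20 + 1/5) = 0.
Degrees (0,0,4) ⇒ d ≤ 5.
Solve for f: f(k) = k*(4*k**4 - 3*k**3 + k**2 + 2)/20 (degree 5 ≤ 5).
Get s_k = R·t_k = k*(4*k**4 - 3*k**3 + k**2 + 2) with R(k) = B(k−1)f(k)/C(k) = k*(4*k**4 - 3*k**3 + k**2 + 2)/(20*k**4 + 28*k**3 + 25*k**2 + 11*k + 4).
Check: Δs_k = 20*k**4 + 28*k**3 + 25*k**2 + 11*k + 4. ✓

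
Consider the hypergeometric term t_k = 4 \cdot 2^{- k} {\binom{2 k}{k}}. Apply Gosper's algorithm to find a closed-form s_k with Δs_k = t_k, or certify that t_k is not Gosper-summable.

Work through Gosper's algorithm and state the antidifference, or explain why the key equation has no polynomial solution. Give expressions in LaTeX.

Compute t_(k+1)/t_k: get (2*k + 1)/(k + 1).
Gosper form: A/B · C(k+1)/C(k) with A=2*k + 1, B=k + 1, C=1.
Need (2*k + 1)·f(k+1) − (k)·f(k) = 1.
Bound: deg f ≤ -1.
deg f ≤ -1 is impossible — no certificate.

none — t_k is not Gosper-summable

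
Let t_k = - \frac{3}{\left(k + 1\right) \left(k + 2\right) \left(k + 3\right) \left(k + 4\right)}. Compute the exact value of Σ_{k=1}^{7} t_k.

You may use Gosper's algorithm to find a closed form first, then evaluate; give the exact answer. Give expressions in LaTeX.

Compute t_(k+1)/t_k: get (k + 1)/(k + 5).
Factor: A=k + 1; B=k + 5; C=1.
f must satisfy (k + 1)·f(k+1) − (k + 4)·f(k) = 1.
From deg A=1, deg B=1, deg C=0: d=3.
A polynomial solution: f(k) = k*(k**2 + 6*k + 11)/18.
Then R = B(k−1)f/C = k*(k + 4)*(k**2 + 6*k + 11)/18, so s_k = R(k)·t_k = k*(-k**2 - 6*k - 11)/(6*(k + 1)*(k + 2)*(k + 3)).
s_(k+1) − s_k = -3/(k**4 + 10*k**3 + 35*k**2 + 50*k + 24) = t_k.
Sum = s_(8) − s_(1); s_(8) = -82/495, s_(1) = -1/8 ⇒ -161/3960.

Σ = -161/3960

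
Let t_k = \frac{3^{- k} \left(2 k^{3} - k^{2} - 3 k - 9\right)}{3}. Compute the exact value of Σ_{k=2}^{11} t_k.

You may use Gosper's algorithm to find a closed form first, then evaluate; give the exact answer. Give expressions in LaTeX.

Σ = 71962/59049

The ratio is (2*k**3 + 5*k**2 + k - 11)/(3*(2*k**3 - k**2 - 3*k - 9)).
A = 1/3, B = 1, C = k**3 - k**2/2 - 3*k/2 - 9/2.
Key eq: (1/3)·f(k+1) = (1)·f(k) + (k**3 - k**2/2 - 3*k/2 - 9/2).
Bound: deg f ≤ 3.
Solve for f: f(k) = -3*(k - 1)*(k**2 + 2*k + 3)/2 (degree 3 ≤ 3).
So s_k = (B(k−1)f/C)·t_k = (-3*(k - 1)*(k**2 + 2*k + 3)/(2*k**3 - k**2 - 3*k - 9))·t_k = (-k**3 - k**2 - k + 3)/3**k.
Check: Δs_k = (2*k**3 - k**2 - 3*k - 9)/(3*3**k). ✓
Evaluate s at k=12 and k=2: -209/59049 and -11/9; difference 71962/59049.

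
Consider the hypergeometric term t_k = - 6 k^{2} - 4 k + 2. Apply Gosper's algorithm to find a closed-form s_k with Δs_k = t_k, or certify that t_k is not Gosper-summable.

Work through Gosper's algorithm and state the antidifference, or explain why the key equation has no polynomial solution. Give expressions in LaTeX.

s_k = k \left(- 2 k^{2} + k + 3\right)

Compute t_(k+1)/t_k: get (3*k**2 + 8*k + 4)/(3*k**2 + 2*k - 1).
Take A(k)=1, B(k)=1, C(k)=k**2 + 2*k/3 - 1/3.
Key eq: (1)·f(k+1) = (1)·f(k) + (k**2 + 2*k/3 - 1/3).
From deg A=0, deg B=0, deg C=2: d=3.
Coefficient equations give f(k) = k*(k + 1)*(2*k - 3)/6.
So s_k = (B(k−1)f/C)·t_k = (k*(2*k - 3)/(2*(3*k - 1)))·t_k = k*(-2*k**2 + k + 3).
Verify: -6*k**2 - 4*k + 2 matches t_k.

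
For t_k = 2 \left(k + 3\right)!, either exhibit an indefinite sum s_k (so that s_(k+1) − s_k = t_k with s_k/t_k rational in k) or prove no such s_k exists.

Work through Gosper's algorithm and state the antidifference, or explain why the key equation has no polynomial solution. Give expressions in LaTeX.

Compute t_(k+1)/t_k: get k + 4.
Normal form (A,B,C) = (k + 4, 1, 1).
Key eq: (k + 4)·f(k+1) = (1)·f(k) + (1).
Bound: deg f ≤ -1.
Bound -1 < 0, so the key equation has no polynomial solution.

none — t_k is not Gosper-summable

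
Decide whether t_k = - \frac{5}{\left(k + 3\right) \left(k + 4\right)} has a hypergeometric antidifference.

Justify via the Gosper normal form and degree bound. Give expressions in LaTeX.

Yes. s_k = - \frac{5 k}{3 k + 9}.

t_(k+1)/t_k = (k + 3)/(k + 5).
Gosper form: A/B · C(k+1)/C(k) with A=k + 3, B=k + 5, C=1.
Key eq: (k + 3)·f(k+1) = (k + 4)·f(k) + (1).
From deg A=1, deg B=1, deg C=0: d=1.
Solve for f: f(k) = k/3 (degree 1 ≤ 1).
So s_k = (B(k−1)f/C)·t_k = (k*(k + 4)/3)·t_k = -5*k/(3*k + 9).
s_(k+1) − s_k = -5/(k**2 + 7*k + 12) = t_k.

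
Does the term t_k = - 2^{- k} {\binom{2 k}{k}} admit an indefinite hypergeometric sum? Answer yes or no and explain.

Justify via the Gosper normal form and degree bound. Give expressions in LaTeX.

Compute t_(k+1)/t_k: get (2*k + 1)/(k + 1).
So A=2*k + 1 and B=k + 1, with C=1.
Solve (2*k + 1)·f(k+1) − (k)·f(k) = 1.
Bound: deg f ≤ -1.
Bound -1 < 0, so the key equation has no polynomial solution.

No. Not Gosper-summable.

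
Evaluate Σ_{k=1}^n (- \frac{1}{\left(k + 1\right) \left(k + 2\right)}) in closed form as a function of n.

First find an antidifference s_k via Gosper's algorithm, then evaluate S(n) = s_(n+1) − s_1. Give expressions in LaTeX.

Step 1: r(k) = (k + 1)/(k + 3).
A = k + 1, B = k + 3, C = 1.
Solve (k + 1)·f(k+1) − (k + 2)·f(k) = 1.
d = 1 from the (1,1,0) case.
A polynomial solution: f(k) = k.
R(k) = B(k−1)·f(k)/C(k) = k*(k + 2); s_k = R·t_k = -k/(k + 1).
s_(k+1) − s_k = -1/(k**2 + 3*k + 2) = t_k.
Telescope: S(n) = s_(n+1) − s_(1) = (-n - 1)/(n + 2) − (-1/2) = -n/(2*n + 4).

S(n) = - \frac{n}{2 n + 4}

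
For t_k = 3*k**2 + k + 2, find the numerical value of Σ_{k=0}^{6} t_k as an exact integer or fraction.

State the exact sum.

Ratio r(k) = (k + 3*(k + 1)**2 + 3)/(3*k**2 + k + 2).
Gosper form: A/B · C(k+1)/C(k) with A=1, B=1, C=k**2 + k/3 + 2/3.
Key eq: (1)·f(k+1) = (1)·f(k) + (k**2 + k/3 + 2/3).
Degrees (0,0,2) ⇒ d ≤ 3.
Solving with deg f ≤ 3: f(k) = k*(k**2 - k + 2)/3.
Then R = B(k−1)f/C = k*(k**2 - k + 2)/(3*k**2 + k + 2), so s_k = R(k)·t_k = k*(k**2 - k + 2).
Δs = 3*k**2 + k + 2, as required.
Telescoping: Σ = s_(7) − s_(0) = 308 − (0) = 308.

Σ = 308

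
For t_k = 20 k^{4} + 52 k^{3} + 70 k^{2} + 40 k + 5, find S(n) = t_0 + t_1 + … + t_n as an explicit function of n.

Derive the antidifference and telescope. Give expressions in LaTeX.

S(n) = 4 n^{5} + 23 n^{4} + 56 n^{3} + 68 n^{2} + 36 n + 5

The ratio is (20*k**4 + 132*k**3 + 346*k**2 + 416*k + 187)/(20*k**4 + 52*k**3 + 70*k**2 + 40*k + 5).
Normal form (A,B,C) = (1, 1, k**4 + 13*k**3/5 + 7*k**2/2 + 2*k + 1/4).
Solve (1)·f(k+1) − (1)·f(k) = k**4 + 13*k**3/5 + 7*k**2/2 + 2*k + 1/4.
Degrees (0,0,4) ⇒ d ≤ 5.
Coefficient equations give f(k) = k*(4*k**4 + 3*k**3 + 4*k**2 - 2*k - 4)/20.
Get s_k = R·t_k = k*(4*k**4 + 3*k**3 + 4*k**2 - 2*k - 4) with R(k) = B(k−1)f(k)/C(k) = k*(4*k**4 + 3*k**3 + 4*k**2 - 2*k - 4)/(20*k**4 + 52*k**3 + 70*k**2 + 40*k + 5).
Check: Δs_k = 20*k**4 + 52*k**3 + 70*k**2 + 40*k + 5. ✓
Σ_(k=0)^n t_k = s_(n+1) − s_(0) = (4*n**5 + 23*n**4 + 56*n**3 + 68*n**2 + 36*n + 5) − (0), i.e. 4*n**5 + 23*n**4 + 56*n**3 + 68*n**2 + 36*n + 5.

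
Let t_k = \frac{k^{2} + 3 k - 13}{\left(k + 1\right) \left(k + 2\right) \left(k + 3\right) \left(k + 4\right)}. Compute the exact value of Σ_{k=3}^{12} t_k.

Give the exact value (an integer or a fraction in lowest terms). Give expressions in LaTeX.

Compute t_(k+1)/t_k: get (k + 1)*(3*k + (k + 1)**2 - 10)/((k + 5)*(k**2 + 3*k - 13)).
Factor: A=k + 1; B=k + 5; C=k**2 + 3*k - 13.
f must satisfy (k + 1)·f(k+1) − (k + 4)·f(k) = k**2 + 3*k - 13.
deg f ≤ 3 (via 1,1,2).
A polynomial solution: f(k) = -k*(k**2 + 8*k + 17)/2.
R(k) = B(k−1)·f(k)/C(k) = -k*(k + 4)*(k**2 + 8*k + 17)/(2*(k**2 + 3*k - 13)); s_k = R·t_k = k*(-k**2 - 8*k - 17)/(2*(k + 1)*(k + 2)*(k + 3)).
s_(k+1) − s_k = (k**2 + 3*k - 13)/(k**4 + 10*k**3 + 35*k**2 + 50*k + 24) = t_k.
Evaluate s at k=13 and k=3: -377/672 and -5/8; difference 43/672.

Σ = 43/672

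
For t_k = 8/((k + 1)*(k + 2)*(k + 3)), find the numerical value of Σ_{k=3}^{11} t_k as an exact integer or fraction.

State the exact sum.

t_(k+1)/t_k = (k + 1)/(k + 4).
Take A(k)=k + 1, B(k)=k + 4, C(k)=1.
f must satisfy (k + 1)·f(k+1) − (k + 3)·f(k) = 1.
deg f ≤ 2 (via 1,1,0).
Solve for f: f(k) = k*(k + 3)/4 (degree 2 ≤ 2).
So s_k = (B(k−1)f/C)·t_k = (k*(k + 3)**2/4)·t_k = 2*k*(k + 3)/((k + 1)*(k + 2)).
Verify: 8/(k**3 + 6*k**2 + 11*k + 6) matches t_k.
Sum = s_(12) − s_(3); s_(12) = 180/91, s_(3) = 9/5 ⇒ 81/455.

Σ = 81/455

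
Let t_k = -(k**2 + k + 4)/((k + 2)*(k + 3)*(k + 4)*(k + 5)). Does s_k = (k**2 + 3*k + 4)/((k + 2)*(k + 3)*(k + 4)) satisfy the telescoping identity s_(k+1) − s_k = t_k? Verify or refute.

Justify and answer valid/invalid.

s_(k+1) = (3*k + (k + 1)**2 + 7)/((k + 3)*(k + 4)*(k + 5))
s_(k+1) − s_k = (-k**2 - k - 4)/(k**4 + 14*k**3 + 71*k**2 + 154*k + 120)
(s_(k+1) − s_k) − t_k = 0

Valid: the claim telescopes to t_k.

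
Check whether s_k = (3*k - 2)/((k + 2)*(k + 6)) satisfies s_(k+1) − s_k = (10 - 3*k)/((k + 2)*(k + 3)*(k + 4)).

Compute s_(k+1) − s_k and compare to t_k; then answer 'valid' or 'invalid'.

s_(k+1) = (3*k + 1)/((k + 3)*(k + 7))
s_(k+1) − s_k = (-3*k**2 + k + 54)/(k**4 + 18*k**3 + 113*k**2 + 288*k + 252)
(s_(k+1) − s_k) − t_k = 6*(3*k**2 + 9*k - 34)/(k**5 + 22*k**4 + 185*k**3 + 740*k**2 + 1404*k + 1008)

Invalid: residual 6*(3*k**2 + 9*k - 34)/(k**5 + 22*k**4 + 185*k**3 + 740*k**2 + 1404*k + 1008) ≠ 0.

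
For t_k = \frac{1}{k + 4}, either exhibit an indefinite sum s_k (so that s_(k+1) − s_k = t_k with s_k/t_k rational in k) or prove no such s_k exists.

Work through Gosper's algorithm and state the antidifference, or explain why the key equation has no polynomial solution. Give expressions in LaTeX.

no hypergeometric antidifference exists

The ratio is (k + 4)/(k + 5).
A = k + 4, B = k + 5, C = 1.
Set up (k + 4)·f(k+1) − (k + 4)·f(k) − (1) = 0.
d = 0 from the (1,1,0) case.
Write f(k) = c0. Then LHS − RHS = -1, requiring -1 = 0: contradictory. No certificate.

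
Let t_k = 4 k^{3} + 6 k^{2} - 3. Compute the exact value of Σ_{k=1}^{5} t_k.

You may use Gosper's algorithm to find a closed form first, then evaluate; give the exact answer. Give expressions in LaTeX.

Σ = 1215

Ratio r(k) = (4*(k + 1)**3 + 6*(k + 1)**2 - 3)/(4*k**3 + 6*k**2 - 3).
A = 1, B = 1, C = k**3 + 3*k**2/2 - 3/4.
Set up (1)·f(k+1) − (1)·f(k) − (k**3 + 3*k**2/2 - 3/4) = 0.
deg f ≤ 4 (via 0,0,3).
Solve for f: f(k) = k*(k**3 - 2*k - 2)/4 (degree 4 ≤ 4).
Certificate R = B(k−1)f/C = k*(k**3 - 2*k - 2)/(4*k**3 + 6*k**2 - 3) gives s_k = k*(k**3 - 2*k - 2).
s_(k+1) − s_k = 4*k**3 + 6*k**2 - 3 = t_k.
Σ_(k=1)^(5) t_k = s_(6) − s_(1) = 1212 − (-3) = 1215.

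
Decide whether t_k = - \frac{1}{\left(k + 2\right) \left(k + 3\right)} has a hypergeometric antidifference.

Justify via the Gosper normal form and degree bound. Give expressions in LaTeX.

The ratio is (k + 2)/(k + 4).
So A=k + 2 and B=k + 4, with C=1.
f must satisfy (k + 2)·f(k+1) − (k + 3)·f(k) = 1.
Bound: deg f ≤ 1.
Coefficient equations give f(k) = k/2.
Then R = B(k−1)f/C = k*(k + 3)/2, so s_k = R(k)·t_k = -k/(2*k + 4).
s_(k+1) − s_k = -1/(k**2 + 5*k + 6) = t_k.

Yes. s_k = - \frac{k}{2 k + 4}.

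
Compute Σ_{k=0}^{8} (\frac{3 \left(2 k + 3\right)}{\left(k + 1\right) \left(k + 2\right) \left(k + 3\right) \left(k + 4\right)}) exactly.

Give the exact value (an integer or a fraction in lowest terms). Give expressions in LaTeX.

t_(k+1)/t_k = (k + 1)*(2*k + 5)/((k + 5)*(2*k + 3)).
Take A(k)=k + 1, B(k)=k + 5, C(k)=k + 3/2.
Set up (k + 1)·f(k+1) − (k + 4)·f(k) − (k + 3/2) = 0.
Degrees (1,1,1) ⇒ d ≤ 3.
Solving with deg f ≤ 3: f(k) = k*(2*k**2 + 12*k + 13)/18.
R(k) = B(k−1)·f(k)/C(k) = k*(k + 4)*(2*k**2 + 12*k + 13)/(9*(2*k + 3)); s_k = R·t_k = k*(2*k**2 + 12*k + 13)/(3*(k + 1)*(k + 2)*(k + 3)).
s_(k+1) − s_k = 3*(2*k + 3)/(k**4 + 10*k**3 + 35*k**2 + 50*k + 24) = t_k.
Telescoping: Σ = s_(9) − s_(0) = 283/440 − (0) = 283/440.

Σ = 283/440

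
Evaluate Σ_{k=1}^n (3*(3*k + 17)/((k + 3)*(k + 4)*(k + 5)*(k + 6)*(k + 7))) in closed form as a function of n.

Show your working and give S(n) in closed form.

Ratio r(k) = (k + 3)*(3*k + 20)/((k + 8)*(3*k + 17)).
Factor: A=k + 3; B=k + 8; C=k + 17/3.
f must satisfy (k + 3)·f(k+1) − (k + 7)·f(k) = k + 17/3.
d = 4 from the (1,1,1) case.
Coefficient equations give f(k) = k*(k + 5)*(k**2 + 13*k + 54)/216.
Then R = B(k−1)f/C = k*(k + 5)*(k + 7)*(k**2 + 13*k + 54)/(72*(3*k + 17)), so s_k = R(k)·t_k = k*(k**2 + 13*k + 54)/(24*(k**3 + 13*k**2 + 54*k + 72)).
Verify: 3*(3*k + 17)/(k**5 + 25*k**4 + 245*k**3 + 1175*k**2 + 2754*k + 2520) matches t_k.
Σ_(k=1)^n t_k = s_(n+1) − s_(1) = ((n**3 + 16*n**2 + 83*n + 68)/(24*(n**3 + 16*n**2 + 83*n + 140))) − (17/840), i.e. 3*n*(n**2 + 16*n + 83)/(140*(n**3 + 16*n**2 + 83*n + 140)).

S(n) = 3*n*(n**2 + 16*n + 83)/(140*(n**3 + 16*n**2 + 83*n + 140))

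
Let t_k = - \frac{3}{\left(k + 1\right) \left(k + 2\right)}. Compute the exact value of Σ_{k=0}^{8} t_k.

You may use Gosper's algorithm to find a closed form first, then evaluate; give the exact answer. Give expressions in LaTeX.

Σ = -27/10

Step 1: r(k) = (k + 1)/(k + 3).
Normal form (A,B,C) = (k + 1, k + 3, 1).
Set up (k + 1)·f(k+1) − (k + 2)·f(k) − (1) = 0.
d = 1 from the (1,1,0) case.
Solving with deg f ≤ 1: f(k) = k.
Certificate R = B(k−1)f/C = k*(k + 2) gives s_k = -3*k/(k + 1).
s_(k+1) − s_k = -3/(k**2 + 3*k + 2) = t_k.
Evaluate s at k=9 and k=0: -27/10 and 0; difference -27/10.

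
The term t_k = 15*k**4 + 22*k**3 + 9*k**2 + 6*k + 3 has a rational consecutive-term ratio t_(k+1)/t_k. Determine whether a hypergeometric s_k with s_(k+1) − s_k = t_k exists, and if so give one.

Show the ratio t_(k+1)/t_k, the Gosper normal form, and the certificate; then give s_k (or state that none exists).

s_k = k*(3*k**4 - 2*k**3 - 3*k**2 + 4*k + 1)

r(k) = (15*k**4 + 82*k**3 + 165*k**2 + 150*k + 55)/(15*k**4 + 22*k**3 + 9*k**2 + 6*k + 3) after simplifying.
Gosper form: A/B · C(k+1)/C(k) with A=1, B=1, C=k**4 + 22*k**3/15 + 3*k**2/5 + 2*k/5 + 1/5.
f must satisfy (1)·f(k+1) − (1)·f(k) = k**4 + 22*k**3/15 + 3*k**2/5 + 2*k/5 + 1/5.
From deg A=0, deg B=0, deg C=4: d=5.
Solving with deg f ≤ 5: f(k) = k*(3*k**4 - 2*k**3 - 3*k**2 + 4*k + 1)/15.
R(k) = B(k−1)·f(k)/C(k) = k*(3*k**4 - 2*k**3 - 3*k**2 + 4*k + 1)/(15*k**4 + 22*k**3 + 9*k**2 + 6*k + 3); s_k = R·t_k = k*(3*k**4 - 2*k**3 - 3*k**2 + 4*k + 1).
Δs = 15*k**4 + 22*k**3 + 9*k**2 + 6*k + 3, as required.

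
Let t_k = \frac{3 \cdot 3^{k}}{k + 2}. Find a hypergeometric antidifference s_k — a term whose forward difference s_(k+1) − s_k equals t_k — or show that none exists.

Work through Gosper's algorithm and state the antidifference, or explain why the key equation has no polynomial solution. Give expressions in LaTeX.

no hypergeometric antidifference exists

t_(k+1)/t_k = 3*(k + 2)/(k + 3).
Normal form (A,B,C) = (3*k + 6, k + 3, 1).
Key eq: (3*k + 6)·f(k+1) = (k + 2)·f(k) + (1).
From deg A=1, deg B=1, deg C=0: d=-1.
d = -1 < 0 ⇒ no nonzero polynomial f; not summable.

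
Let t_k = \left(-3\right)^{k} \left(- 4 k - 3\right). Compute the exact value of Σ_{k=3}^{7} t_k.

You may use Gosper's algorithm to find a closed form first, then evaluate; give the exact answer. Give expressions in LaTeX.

Σ = 52569

The ratio is 3*(-4*k - 7)/(4*k + 3).
Factor: A=-3; B=1; C=k + 3/4.
Key eq: (-3)·f(k+1) = (1)·f(k) + (k + 3/4).
From deg A=0, deg B=0, deg C=1: d=1.
Solving with deg f ≤ 1: f(k) = -k/4.
Certificate R = B(k−1)f/C = -k/(4*k + 3) gives s_k = (-3)**k*k.
Check: Δs_k = (-3)**k*(-4*k - 3). ✓
Telescoping: Σ = s_(8) − s_(3) = 52488 − (-81) = 52569.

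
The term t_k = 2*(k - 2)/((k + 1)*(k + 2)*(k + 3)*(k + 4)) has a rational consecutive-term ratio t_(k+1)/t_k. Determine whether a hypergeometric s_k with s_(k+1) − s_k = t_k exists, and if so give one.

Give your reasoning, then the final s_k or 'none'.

Ratio r(k) = (k - 1)*(k + 1)/((k - 2)*(k + 5)).
Gosper form: A/B · C(k+1)/C(k) with A=k + 1, B=k + 5, C=k - 2.
Need (k + 1)·f(k+1) − (k + 4)·f(k) = k - 2.
deg f ≤ 3 (via 1,1,1).
A polynomial solution: f(k) = -k*(k**2 + 6*k + 17)/12.
So s_k = (B(k−1)f/C)·t_k = (-k*(k + 4)*(k**2 + 6*k + 17)/(12*(k - 2)))·t_k = k*(-k**2 - 6*k - 17)/(6*(k + 1)*(k + 2)*(k + 3)).
Δs = 2*(k - 2)/(k**4 + 10*k**3 + 35*k**2 + 50*k + 24), as required.

s_k = k*(-k**2 - 6*k - 17)/(6*(k + 1)*(k + 2)*(k + 3))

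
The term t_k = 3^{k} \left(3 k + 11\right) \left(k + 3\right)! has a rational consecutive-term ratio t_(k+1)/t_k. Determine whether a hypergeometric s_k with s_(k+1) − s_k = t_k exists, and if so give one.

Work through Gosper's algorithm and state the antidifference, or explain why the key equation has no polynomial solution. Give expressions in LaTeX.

s_k = 3^{k} \left(k + 3\right)!

Step 1: r(k) = 3*(k + 4)*(3*k + 14)/(3*k + 11).
Gosper form: A/B · C(k+1)/C(k) with A=3*k + 12, B=1, C=k + 11/3.
Set up (3*k + 12)·f(k+1) − (1)·f(k) − (k + 11/3) = 0.
From deg A=1, deg B=0, deg C=1: d=0.
A polynomial solution: f(k) = 1/3.
Get s_k = R·t_k = 3**k*factorial(k + 3) with R(k) = B(k−1)f(k)/C(k) = 1/(3*k + 11).
Verify: 3**k*(3*k + 11)*factorial(k + 3) matches t_k.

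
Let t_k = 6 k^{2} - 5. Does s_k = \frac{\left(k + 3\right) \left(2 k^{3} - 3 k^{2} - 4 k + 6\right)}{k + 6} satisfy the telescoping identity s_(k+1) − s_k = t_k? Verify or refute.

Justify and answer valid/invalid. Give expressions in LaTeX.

Invalid: residual \frac{3 \left(- 4 k^{3} - 39 k^{2} + k + 36\right)}{k^{2} + 13 k + 42} ≠ 0.

s_(k+1) = (2*k**4 + 11*k**3 + 8*k**2 - 15*k + 4)/(k + 7)
s_(k+1) − s_k = 2*(3*k**4 + 33*k**3 + 65*k**2 - 31*k - 51)/(k**2 + 13*k + 42)
(s_(k+1) − s_k) − t_k = 3*(-4*k**3 - 39*k**2 + k + 36)/(k**2 + 13*k + 42)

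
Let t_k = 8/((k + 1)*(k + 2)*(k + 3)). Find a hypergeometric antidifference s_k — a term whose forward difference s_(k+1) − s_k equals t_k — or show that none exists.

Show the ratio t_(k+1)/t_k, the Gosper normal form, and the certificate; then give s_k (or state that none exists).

s_k = 2*k*(k + 3)/((k + 1)*(k + 2))

Ratio r(k) = (k + 1)/(k + 4).
So A=k + 1 and B=k + 4, with C=1.
Key eq: (k + 1)·f(k+1) = (k + 3)·f(k) + (1).
deg f ≤ 2 (via 1,1,0).
Match coefficients ⇒ f(k) = k*(k + 3)/4.
Certificate R = B(k−1)f/C = k*(k + 3)**2/4 gives s_k = 2*k*(k + 3)/((k + 1)*(k + 2)).
Verify: 8/(k**3 + 6*k**2 + 11*k + 6) matches t_k.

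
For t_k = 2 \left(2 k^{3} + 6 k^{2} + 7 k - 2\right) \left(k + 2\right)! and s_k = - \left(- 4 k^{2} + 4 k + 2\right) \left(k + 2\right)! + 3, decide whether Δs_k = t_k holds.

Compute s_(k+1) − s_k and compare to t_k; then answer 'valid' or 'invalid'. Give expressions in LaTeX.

valid; difference matches t_k

s_(k+1) = -(4*k - 4*(k + 1)**2 + 6)*factorial(k + 3) + 3
s_(k+1) − s_k = 2*(2*k**3 + 6*k**2 + 7*k - 2)*factorial(k + 2)
(s_(k+1) − s_k) − t_k = 0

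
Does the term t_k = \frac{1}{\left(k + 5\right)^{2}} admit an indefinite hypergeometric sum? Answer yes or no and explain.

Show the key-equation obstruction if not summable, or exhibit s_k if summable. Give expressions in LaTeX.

t_(k+1)/t_k = (k + 5)**2/(k + 6)**2.
So A=k**2 + 10*k + 25 and B=k**2 + 12*k + 36, with C=1.
Need (k**2 + 10*k + 25)·f(k+1) − (k**2 + 10*k + 25)·f(k) = 1.
From deg A=2, deg B=2, deg C=0: d=0.
Write f(k) = c0. Then LHS − RHS = -1, requiring -1 = 0: contradictory. No certificate.

No — t_k has no hypergeometric antidifference.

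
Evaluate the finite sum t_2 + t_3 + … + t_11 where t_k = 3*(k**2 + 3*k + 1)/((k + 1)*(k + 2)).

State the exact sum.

Σ = 380/13

The ratio is (k + 1)*(3*k + (k + 1)**2 + 4)/((k + 3)*(k**2 + 3*k + 1)).
Factor: A=k + 1; B=k + 3; C=k**2 + 3*k + 1.
Need (k + 1)·f(k+1) − (k + 2)·f(k) = k**2 + 3*k + 1.
d = 2 from the (1,1,2) case.
A polynomial solution: f(k) = k**2.
So s_k = (B(k−1)f/C)·t_k = (k**2*(k + 2)/(k**2 + 3*k + 1))·t_k = 3*k**2/(k + 1).
Check: Δs_k = 3*(k**2 + 3*k + 1)/(k**2 + 3*k + 2). ✓
Sum = s_(12) − s_(2); s_(12) = 432/13, s_(2) = 4 ⇒ 380/13.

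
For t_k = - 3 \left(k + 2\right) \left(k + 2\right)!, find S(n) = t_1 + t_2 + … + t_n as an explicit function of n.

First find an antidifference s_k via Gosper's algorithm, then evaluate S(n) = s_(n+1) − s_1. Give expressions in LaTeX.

Ratio r(k) = (k + 3)**2/(k + 2).
A = k + 3, B = 1, C = k + 2.
Set up (k + 3)·f(k+1) − (1)·f(k) − (k + 2) = 0.
From deg A=1, deg B=0, deg C=1: d=0.
Coefficient equations give f(k) = 1.
Then R = B(k−1)f/C = 1/(k + 2), so s_k = R(k)·t_k = -3*factorial(k + 2).
Δs = -3*(k + 2)*factorial(k + 2), as required.
Σ_(k=1)^n t_k = s_(n+1) − s_(1) = (-3*factorial(n + 3)) − (-18), i.e. 18 - 3*factorial(n + 3).

S(n) = 18 - 3 \left(n + 3\right)!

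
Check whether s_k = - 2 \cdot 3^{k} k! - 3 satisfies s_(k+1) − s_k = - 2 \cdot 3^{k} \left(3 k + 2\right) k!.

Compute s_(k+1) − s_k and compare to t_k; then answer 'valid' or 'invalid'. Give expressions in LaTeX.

Valid: the claim telescopes to t_k.

s_(k+1) = -6*3**k*k*factorial(k) - 6*3**k*factorial(k) - 3
s_(k+1) − s_k = -2*3**k*(3*k + 2)*factorial(k)
(s_(k+1) − s_k) − t_k = 0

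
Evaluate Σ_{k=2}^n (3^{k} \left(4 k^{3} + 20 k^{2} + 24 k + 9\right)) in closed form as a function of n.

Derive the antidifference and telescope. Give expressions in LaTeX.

Compute t_(k+1)/t_k: get 3*(4*k**3 + 32*k**2 + 76*k + 57)/(4*k**3 + 20*k**2 + 24*k + 9).
Gosper form: A/B · C(k+1)/C(k) with A=3, B=1, C=k**3 + 5*k**2 + 6*k + 9/4.
f must satisfy (3)·f(k+1) − (1)·f(k) = k**3 + 5*k**2 + 6*k + 9/4.
From deg A=0, deg B=0, deg C=3: d=3.
Coefficient equations give f(k) = k**2*(2*k + 1)/4.
Then R = B(k−1)f/C = k**2*(2*k + 1)/(4*k**3 + 20*k**2 + 24*k + 9), so s_k = R(k)·t_k = 3**k*k**2*(2*k + 1).
Verify: 3**k*(4*k**3 + 20*k**2 + 24*k + 9) matches t_k.
Telescope: S(n) = s_(n+1) − s_(2) = 3**(n + 1)*(2*n**3 + 7*n**2 + 8*n + 3) − (180) = 6*3**n*n**3 + 21*3**n*n**2 + 24*3**n*n + 9*3**n - 180.

S(n) = 6 \cdot 3^{n} n^{3} + 21 \cdot 3^{n} n^{2} + 24 \cdot 3^{n} n + 9 \cdot 3^{n} - 180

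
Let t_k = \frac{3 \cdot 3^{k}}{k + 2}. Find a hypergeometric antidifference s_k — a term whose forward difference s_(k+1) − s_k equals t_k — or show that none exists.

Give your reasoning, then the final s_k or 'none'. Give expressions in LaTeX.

not Gosper-summable; s_k does not exist

Step 1: r(k) = 3*(k + 2)/(k + 3).
Take A(k)=3*k + 6, B(k)=k + 3, C(k)=1.
f must satisfy (3*k + 6)·f(k+1) − (k + 2)·f(k) = 1.
deg f ≤ -1 (via 1,1,0).
Bound -1 < 0, so the key equation has no polynomial solution.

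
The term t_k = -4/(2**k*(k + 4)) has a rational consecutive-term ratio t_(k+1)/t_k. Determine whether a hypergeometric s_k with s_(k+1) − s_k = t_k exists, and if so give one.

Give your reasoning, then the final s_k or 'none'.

Step 1: r(k) = (k + 4)/(2*(k + 5)).
So A=k/2 + 2 and B=k + 5, with C=1.
Solve (k/2 + 2)·f(k+1) − (k + 4)·f(k) = 1.
From deg A=1, deg B=1, deg C=0: d=-1.
Bound -1 < 0, so the key equation has no polynomial solution.

not Gosper-summable; s_k does not exist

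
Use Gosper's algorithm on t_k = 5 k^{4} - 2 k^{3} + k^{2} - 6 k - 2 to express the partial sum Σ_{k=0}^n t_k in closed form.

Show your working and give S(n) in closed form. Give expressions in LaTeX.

t_(k+1)/t_k = (5*k**4 + 18*k**3 + 25*k**2 + 10*k - 4)/(5*k**4 - 2*k**3 + k**2 - 6*k - 2).
So A=1 and B=1, with C=k**4 - 2*k**3/5 + k**2/5 - 6*k/5 - 2/5.
Set up (1)·f(k+1) − (1)·f(k) − (k**4 - 2*k**3/5 + k**2/5 - 6*k/5 - 2/5) = 0.
Bound: deg f ≤ 5.
Solving with deg f ≤ 5: f(k) = k*(k**4 - 3*k**3 + 3*k**2 - 4*k + 1)/5.
Get s_k = R·t_k = k*(k**4 - 3*k**3 + 3*k**2 - 4*k + 1) with R(k) = B(k−1)f(k)/C(k) = k*(k**4 - 3*k**3 + 3*k**2 - 4*k + 1)/(5*k**4 - 2*k**3 + k**2 - 6*k - 2).
Check: Δs_k = 5*k**4 - 2*k**3 + k**2 - 6*k - 2. ✓
s_(n+1) = n**5 + 2*n**4 + n**3 - 3*n**2 - 5*n - 2 and s_(0) = 0, so S(n) = n**5 + 2*n**4 + n**3 - 3*n**2 - 5*n - 2.

S(n) = n^{5} + 2 n^{4} + n^{3} - 3 n^{2} - 5 n - 2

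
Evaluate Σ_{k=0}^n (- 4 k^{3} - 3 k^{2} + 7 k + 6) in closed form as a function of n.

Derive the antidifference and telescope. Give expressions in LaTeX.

S(n) = - n^{4} - 3 n^{3} + n^{2} + 9 n + 6

Ratio r(k) = (4*k**3 + 15*k**2 + 11*k - 6)/(4*k**3 + 3*k**2 - 7*k - 6).
Gosper form: A/B · C(k+1)/C(k) with A=1, B=1, C=k**3 + 3*k**2/4 - 7*k/4 - 3/2.
f must satisfy (1)·f(k+1) − (1)·f(k) = k**3 + 3*k**2/4 - 7*k/4 - 3/2.
deg f ≤ 4 (via 0,0,3).
Solving with deg f ≤ 4: f(k) = k*(k + 1)*(k**2 - 2*k - 2)/4.
So s_k = (B(k−1)f/C)·t_k = (k*(k**2 - 2*k - 2)/(4*k**2 - k - 6))·t_k = k*(-k**3 + k**2 + 4*k + 2).
Check: Δs_k = -4*k**3 - 3*k**2 + 7*k + 6. ✓
Telescope: S(n) = s_(n+1) − s_(0) = -n**4 - 3*n**3 + n**2 + 9*n + 6 − (0) = -n**4 - 3*n**3 + n**2 + 9*n + 6.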